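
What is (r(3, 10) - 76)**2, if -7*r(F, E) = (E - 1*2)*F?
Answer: 309136/49 ≈ 6308.9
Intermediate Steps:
r(F, E) = -F*(-2 + E)/7 (r(F, E) = -(E - 1*2)*F/7 = -(E - 2)*F/7 = -(-2 + E)*F/7 = -F*(-2 + E)/7)
(r(3, 10) - 76)**2 = ((1/7)*3*(2 - 1*10) - 76)**2 = ((1/7)*3*(2 - 10) - 76)**2 = ((1/7)*3*(-8) - 76)**2 = (-24/7 - 76)**2 = (-556/7)**2 = 309136/49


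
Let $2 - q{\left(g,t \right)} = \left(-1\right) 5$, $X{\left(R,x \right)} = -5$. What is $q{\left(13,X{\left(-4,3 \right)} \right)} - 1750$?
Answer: $-1743$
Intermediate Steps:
$q{\left(g,t \right)} = 7$ ($q{\left(g,t \right)} = 2 - \left(-1\right) 5 = 2 - -5 = 2 + 5 = 7$)
$q{\left(13,X{\left(-4,3 \right)} \right)} - 1750 = 7 - 1750 = -1743$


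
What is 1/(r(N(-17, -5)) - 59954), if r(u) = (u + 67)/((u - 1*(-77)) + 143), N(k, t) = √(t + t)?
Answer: (-√10 + 220*I)/(-13189813*I + 59953*√10) ≈ -1.668e-5 - 2.7804e-12*I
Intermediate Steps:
N(k, t) = √2*√t (N(k, t) = √(2*t) = √2*√t)
r(u) = (67 + u)/(220 + u) (r(u) = (67 + u)/((u + 77) + 143) = (67 + u)/((77 + u) + 143) = (67 + u)/(220 + u))
1/(r(N(-17, -5)) - 59954) = 1/((67 + √2*√(-5))/(220 + √2*√(-5)) - 59954) = 1/((67 + √2*(I*√5))/(220 + √2*(I*√5)) - 59954) = 1/((67 + I*√10)/(220 + I*√10) - 59954) = 1/(-59954 + (67 + I*√10)/(220 + I*√10))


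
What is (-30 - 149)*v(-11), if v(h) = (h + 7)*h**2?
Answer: 86636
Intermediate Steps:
v(h) = h**2*(7 + h) (v(h) = (7 + h)*h**2 = h**2*(7 + h))
(-30 - 149)*v(-11) = (-30 - 149)*((-11)**2*(7 - 11)) = -21659*(-4) = -179*(-484) = 86636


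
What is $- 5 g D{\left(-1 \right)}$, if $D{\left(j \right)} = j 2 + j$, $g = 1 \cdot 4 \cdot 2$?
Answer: $120$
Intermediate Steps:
$g = 8$ ($g = 1 \cdot 8 = 8$)
$D{\left(j \right)} = 3 j$ ($D{\left(j \right)} = 2 j + j = 3 j$)
$- 5 g D{\left(-1 \right)} = \left(-5\right) 8 \cdot 3 \left(-1\right) = \left(-40\right) \left(-3\right) = 120$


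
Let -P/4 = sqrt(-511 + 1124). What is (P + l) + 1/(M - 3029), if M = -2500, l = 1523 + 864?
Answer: 13197722/5529 - 4*sqrt(613) ≈ 2288.0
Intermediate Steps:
l = 2387
P = -4*sqrt(613) (P = -4*sqrt(-511 + 1124) = -4*sqrt(613) ≈ -99.035)
(P + l) + 1/(M - 3029) = (-4*sqrt(613) + 2387) + 1/(-2500 - 3029) = (2387 - 4*sqrt(613)) + 1/(-5529) = (2387 - 4*sqrt(613)) - 1/5529 = 13197722/5529 - 4*sqrt(613)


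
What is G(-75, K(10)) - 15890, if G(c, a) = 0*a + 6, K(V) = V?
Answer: -15884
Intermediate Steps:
G(c, a) = 6 (G(c, a) = 0 + 6 = 6)
G(-75, K(10)) - 15890 = 6 - 15890 = -15884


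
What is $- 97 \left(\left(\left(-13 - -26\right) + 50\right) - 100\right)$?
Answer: $3589$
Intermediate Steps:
$- 97 \left(\left(\left(-13 - -26\right) + 50\right) - 100\right) = - 97 \left(\left(\left(-13 + 26\right) + 50\right) - 100\right) = - 97 \left(\left(13 + 50\right) - 100\right) = - 97 \left(63 - 100\right) = \left(-97\right) \left(-37\right) = 3589$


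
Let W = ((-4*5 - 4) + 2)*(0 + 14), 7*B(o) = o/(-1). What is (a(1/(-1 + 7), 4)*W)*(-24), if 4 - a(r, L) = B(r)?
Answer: 29744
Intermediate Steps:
B(o) = -o/7 (B(o) = (o/(-1))/7 = (o*(-1))/7 = (-o)/7 = -o/7)
a(r, L) = 4 + r/7 (a(r, L) = 4 - (-1)*r/7 = 4 + r/7)
W = -308 (W = ((-20 - 4) + 2)*14 = (-24 + 2)*14 = -22*14 = -308)
(a(1/(-1 + 7), 4)*W)*(-24) = ((4 + 1/(7*(-1 + 7)))*(-308))*(-24) = ((4 + (⅐)/6)*(-308))*(-24) = ((4 + (⅐)*(⅙))*(-308))*(-24) = ((4 + 1/42)*(-308))*(-24) = ((169/42)*(-308))*(-24) = -3718/3*(-24) = 29744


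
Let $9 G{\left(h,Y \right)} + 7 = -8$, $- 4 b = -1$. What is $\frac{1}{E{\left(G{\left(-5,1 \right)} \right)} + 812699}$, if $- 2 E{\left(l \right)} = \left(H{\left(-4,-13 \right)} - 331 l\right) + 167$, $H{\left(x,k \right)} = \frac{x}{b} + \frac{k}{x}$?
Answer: $\frac{24}{19496305} \approx 1.231 \cdot 10^{-6}$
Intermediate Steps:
$b = \frac{1}{4}$ ($b = \left(- \frac{1}{4}\right) \left(-1\right) = \frac{1}{4} \approx 0.25$)
$G{\left(h,Y \right)} = - \frac{5}{3}$ ($G{\left(h,Y \right)} = - \frac{7}{9} + \frac{1}{9} \left(-8\right) = - \frac{7}{9} - \frac{8}{9} = - \frac{5}{3}$)
$H{\left(x,k \right)} = 4 x + \frac{k}{x}$ ($H{\left(x,k \right)} = x \frac{1}{\frac{1}{4}} + \frac{k}{x} = x 4 + \frac{k}{x} = 4 x + \frac{k}{x}$)
$E{\left(l \right)} = - \frac{617}{8} + \frac{331 l}{2}$ ($E{\left(l \right)} = - \frac{\left(\left(4 \left(-4\right) - \frac{13}{-4}\right) - 331 l\right) + 167}{2} = - \frac{\left(\left(-16 - - \frac{13}{4}\right) - 331 l\right) + 167}{2} = - \frac{\left(\left(-16 + \frac{13}{4}\right) - 331 l\right) + 167}{2} = - \frac{\left(- \frac{51}{4} - 331 l\right) + 167}{2} = - \frac{\frac{617}{4} - 331 l}{2} = - \frac{617}{8} + \frac{331 l}{2}$)
$\frac{1}{E{\left(G{\left(-5,1 \right)} \right)} + 812699} = \frac{1}{\left(- \frac{617}{8} + \frac{331}{2} \left(- \frac{5}{3}\right)\right) + 812699} = \frac{1}{\left(- \frac{617}{8} - \frac{1655}{6}\right) + 812699} = \frac{1}{- \frac{8471}{24} + 812699} = \frac{1}{\frac{19496305}{24}} = \frac{24}{19496305}$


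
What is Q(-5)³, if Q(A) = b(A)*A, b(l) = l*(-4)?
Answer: -1000000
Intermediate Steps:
b(l) = -4*l
Q(A) = -4*A² (Q(A) = (-4*A)*A = -4*A²)
Q(-5)³ = (-4*(-5)²)³ = (-4*25)³ = (-100)³ = -1000000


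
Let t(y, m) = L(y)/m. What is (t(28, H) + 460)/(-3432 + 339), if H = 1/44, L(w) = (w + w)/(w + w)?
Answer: -168/1031 ≈ -0.16295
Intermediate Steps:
L(w) = 1 (L(w) = (2*w)/((2*w)) = (2*w)*(1/(2*w)) = 1)
H = 1/44 ≈ 0.022727
t(y, m) = 1/m
(t(28, H) + 460)/(-3432 + 339) = (1/(1/44) + 460)/(-3432 + 339) = (44 + 460)/(-3093) = 504*(-1/3093) = -168/1031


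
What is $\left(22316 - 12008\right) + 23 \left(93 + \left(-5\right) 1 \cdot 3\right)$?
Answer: $12102$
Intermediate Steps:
$\left(22316 - 12008\right) + 23 \left(93 + \left(-5\right) 1 \cdot 3\right) = 10308 + 23 \left(93 - 15\right) = 10308 + 23 \cdot 78 = 10308 + 1794 = 12102$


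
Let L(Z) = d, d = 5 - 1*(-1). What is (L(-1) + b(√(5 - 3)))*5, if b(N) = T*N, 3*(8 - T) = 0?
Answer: 30 + 40*√2 ≈ 86.569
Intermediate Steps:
d = 6 (d = 5 + 1 = 6)
T = 8 (T = 8 - ⅓*0 = 8 + 0 = 8)
b(N) = 8*N
L(Z) = 6
(L(-1) + b(√(5 - 3)))*5 = (6 + 8*√(5 - 3))*5 = (6 + 8*√2)*5 = 30 + 40*√2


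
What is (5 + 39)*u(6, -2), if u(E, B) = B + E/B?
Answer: -220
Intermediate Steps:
(5 + 39)*u(6, -2) = (5 + 39)*(-2 + 6/(-2)) = 44*(-2 + 6*(-½)) = 44*(-2 - 3) = 44*(-5) = -220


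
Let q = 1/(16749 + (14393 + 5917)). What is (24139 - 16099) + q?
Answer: 297954361/37059 ≈ 8040.0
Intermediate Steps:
q = 1/37059 (q = 1/(16749 + 20310) = 1/37059 ≈ 2.6984e-5)
(24139 - 16099) + q = (24139 - 16099) + 1/37059 = 8040 + 1/37059 = 297954361/37059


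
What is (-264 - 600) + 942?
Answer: 78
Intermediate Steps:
(-264 - 600) + 942 = -864 + 942 = 78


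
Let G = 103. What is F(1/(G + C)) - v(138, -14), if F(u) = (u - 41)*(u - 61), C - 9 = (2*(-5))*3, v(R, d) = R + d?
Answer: 15974585/6724 ≈ 2375.8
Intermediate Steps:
C = -21 (C = 9 + (2*(-5))*3 = 9 - 10*3 = 9 - 30 = -21)
F(u) = (-61 + u)*(-41 + u) (F(u) = (-41 + u)*(-61 + u) = (-61 + u)*(-41 + u))
F(1/(G + C)) - v(138, -14) = (2501 + (1/(103 - 21))**2 - 102/(103 - 21)) - (138 - 14) = (2501 + (1/82)**2 - 102/82) - 1*124 = (2501 + (1/82)**2 - 102*1/82) - 124 = (2501 + 1/6724 - 51/41) - 124 = 16808361/6724 - 124 = 15974585/6724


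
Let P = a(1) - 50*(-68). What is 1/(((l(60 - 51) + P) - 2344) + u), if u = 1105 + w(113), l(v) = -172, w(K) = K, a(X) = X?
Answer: 1/2103 ≈ 0.00047551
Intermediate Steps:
P = 3401 (P = 1 - 50*(-68) = 1 + 3400 = 3401)
u = 1218 (u = 1105 + 113 = 1218)
1/(((l(60 - 51) + P) - 2344) + u) = 1/(((-172 + 3401) - 2344) + 1218) = 1/((3229 - 2344) + 1218) = 1/(885 + 1218) = 1/2103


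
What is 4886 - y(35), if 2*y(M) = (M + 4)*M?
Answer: 8407/2 ≈ 4203.5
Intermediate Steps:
y(M) = M*(4 + M)/2 (y(M) = ((M + 4)*M)/2 = ((4 + M)*M)/2 = (M*(4 + M))/2 = M*(4 + M)/2)
4886 - y(35) = 4886 - 35*(4 + 35)/2 = 4886 - 35*39/2 = 4886 - 1*1365/2 = 4886 - 1365/2 = 8407/2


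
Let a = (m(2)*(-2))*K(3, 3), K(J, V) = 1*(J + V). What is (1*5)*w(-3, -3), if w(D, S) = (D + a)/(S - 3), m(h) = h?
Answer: 45/2 ≈ 22.500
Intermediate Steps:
K(J, V) = J + V
a = -24 (a = (2*(-2))*(3 + 3) = -4*6 = -24)
w(D, S) = (-24 + D)/(-3 + S) (w(D, S) = (D - 24)/(S - 3) = (-24 + D)/(-3 + S))
(1*5)*w(-3, -3) = (1*5)*((-24 - 3)/(-3 - 3)) = 5*(-27/(-6)) = 5*(-⅙*(-27)) = 5*(9/2) = 45/2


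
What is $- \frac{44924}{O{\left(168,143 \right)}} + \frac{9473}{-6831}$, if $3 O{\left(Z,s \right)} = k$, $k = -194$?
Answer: $\frac{459394885}{662607} \approx 693.31$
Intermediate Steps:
$O{\left(Z,s \right)} = - \frac{194}{3}$ ($O{\left(Z,s \right)} = \frac{1}{3} \left(-194\right) = - \frac{194}{3}$)
$- \frac{44924}{O{\left(168,143 \right)}} + \frac{9473}{-6831} = - \frac{44924}{- \frac{194}{3}} + \frac{9473}{-6831} = \left(-44924\right) \left(- \frac{3}{194}\right) + 9473 \left(- \frac{1}{6831}\right) = \frac{67386}{97} - \frac{9473}{6831} = \frac{459394885}{662607}$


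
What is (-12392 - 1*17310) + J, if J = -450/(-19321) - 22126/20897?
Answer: -11992628423570/403750937 ≈ -29703.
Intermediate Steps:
J = -418092796/403750937 (J = -450*(-1/19321) - 22126*1/20897 = 450/19321 - 22126/20897 = -418092796/403750937 ≈ -1.0355)
(-12392 - 1*17310) + J = (-12392 - 1*17310) - 418092796/403750937 = (-12392 - 17310) - 418092796/403750937 = -29702 - 418092796/403750937 = -11992628423570/403750937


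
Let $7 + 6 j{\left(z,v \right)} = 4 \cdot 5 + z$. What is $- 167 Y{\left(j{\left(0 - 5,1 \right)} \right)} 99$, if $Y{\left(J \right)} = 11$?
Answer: $-181863$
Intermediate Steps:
$j{\left(z,v \right)} = \frac{13}{6} + \frac{z}{6}$ ($j{\left(z,v \right)} = - \frac{7}{6} + \frac{4 \cdot 5 + z}{6} = - \frac{7}{6} + \frac{20 + z}{6} = - \frac{7}{6} + \left(\frac{10}{3} + \frac{z}{6}\right) = \frac{13}{6} + \frac{z}{6}$)
$- 167 Y{\left(j{\left(0 - 5,1 \right)} \right)} 99 = \left(-167\right) 11 \cdot 99 = \left(-1837\right) 99 = -181863$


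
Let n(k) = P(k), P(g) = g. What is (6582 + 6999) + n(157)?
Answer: 13738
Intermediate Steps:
n(k) = k
(6582 + 6999) + n(157) = (6582 + 6999) + 157 = 13581 + 157 = 13738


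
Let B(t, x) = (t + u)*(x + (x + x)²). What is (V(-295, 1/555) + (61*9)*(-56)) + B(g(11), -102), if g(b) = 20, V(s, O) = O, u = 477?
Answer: 11433951271/555 ≈ 2.0602e+7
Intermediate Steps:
B(t, x) = (477 + t)*(x + 4*x²) (B(t, x) = (t + 477)*(x + (x + x)²) = (477 + t)*(x + (2*x)²) = (477 + t)*(x + 4*x²))
(V(-295, 1/555) + (61*9)*(-56)) + B(g(11), -102) = (1/555 + (61*9)*(-56)) - 102*(477 + 20 + 1908*(-102) + 4*20*(-102)) = (1/555 + 549*(-56)) - 102*(477 + 20 - 194616 - 8160) = (1/555 - 30744) - 102*(-202279) = -17062919/555 + 20632458 = 11433951271/555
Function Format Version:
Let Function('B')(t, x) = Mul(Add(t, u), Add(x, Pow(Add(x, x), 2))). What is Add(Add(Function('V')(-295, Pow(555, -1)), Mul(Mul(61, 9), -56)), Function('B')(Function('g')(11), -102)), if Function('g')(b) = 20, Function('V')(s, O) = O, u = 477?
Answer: Rational(11433951271, 555) ≈ 2.0602e+7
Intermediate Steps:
Function('B')(t, x) = Mul(Add(477, t), Add(x, Mul(4, Pow(x, 2)))) (Function('B')(t, x) = Mul(Add(t, 477), Add(x, Pow(Add(x, x), 2))) = Mul(Add(477, t), Add(x, Pow(Mul(2, x), 2))) = Mul(Add(477, t), Add(x, Mul(4, Pow(x, 2)))))
Add(Add(Function('V')(-295, Pow(555, -1)), Mul(Mul(61, 9), -56)), Function('B')(Function('g')(11), -102)) = Add(Add(Pow(555, -1), Mul(Mul(61, 9), -56)), Mul(-102, Add(477, 20, Mul(1908, -102), Mul(4, 20, -102)))) = Add(Add(Rational(1, 555), Mul(549, -56)), Mul(-102, Add(477, 20, -194616, -8160))) = Add(Add(Rational(1, 555), -30744), Mul(-102, -202279)) = Add(Rational(-17062919, 555), 20632458) = Rational(11433951271, 555)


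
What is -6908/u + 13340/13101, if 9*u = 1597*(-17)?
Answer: 1176683032/355679049 ≈ 3.3083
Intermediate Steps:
u = -27149/9 (u = (1597*(-17))/9 = (⅑)*(-27149) = -27149/9 ≈ -3016.6)
-6908/u + 13340/13101 = -6908/(-27149/9) + 13340/13101 = -6908*(-9/27149) + 13340*(1/13101) = 62172/27149 + 13340/13101 = 1176683032/355679049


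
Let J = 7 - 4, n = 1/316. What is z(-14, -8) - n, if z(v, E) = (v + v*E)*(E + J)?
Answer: -154841/316 ≈ -490.00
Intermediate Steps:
n = 1/316 ≈ 0.0031646
J = 3
z(v, E) = (3 + E)*(v + E*v) (z(v, E) = (v + v*E)*(E + 3) = (v + E*v)*(3 + E) = (3 + E)*(v + E*v))
z(-14, -8) - n = -14*(3 + (-8)² + 4*(-8)) - 1*1/316 = -14*(3 + 64 - 32) - 1/316 = -14*35 - 1/316 = -490 - 1/316 = -154841/316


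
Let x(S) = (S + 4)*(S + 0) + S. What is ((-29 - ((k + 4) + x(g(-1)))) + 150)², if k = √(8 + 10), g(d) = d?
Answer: 14659 - 726*√2 ≈ 13632.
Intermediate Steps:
x(S) = S + S*(4 + S) (x(S) = (4 + S)*S + S = S*(4 + S) + S = S + S*(4 + S))
k = 3*√2 (k = √18 = 3*√2 ≈ 4.2426)
((-29 - ((k + 4) + x(g(-1)))) + 150)² = ((-29 - ((3*√2 + 4) - (5 - 1))) + 150)² = ((-29 - ((4 + 3*√2) - 1*4)) + 150)² = ((-29 - ((4 + 3*√2) - 4)) + 150)² = ((-29 - 3*√2) + 150)² = (121 - 3*√2)²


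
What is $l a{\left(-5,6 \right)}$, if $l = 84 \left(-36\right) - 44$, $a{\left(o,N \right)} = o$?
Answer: $15340$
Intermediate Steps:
$l = -3068$ ($l = -3024 - 44 = -3068$)
$l a{\left(-5,6 \right)} = \left(-3068\right) \left(-5\right) = 15340$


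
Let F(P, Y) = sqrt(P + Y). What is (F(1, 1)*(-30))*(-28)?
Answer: 840*sqrt(2) ≈ 1187.9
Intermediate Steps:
(F(1, 1)*(-30))*(-28) = (sqrt(1 + 1)*(-30))*(-28) = (sqrt(2)*(-30))*(-28) = -30*sqrt(2)*(-28) = 840*sqrt(2)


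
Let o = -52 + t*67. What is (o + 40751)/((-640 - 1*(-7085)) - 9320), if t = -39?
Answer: -38086/2875 ≈ -13.247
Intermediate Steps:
o = -2665 (o = -52 - 39*67 = -52 - 2613 = -2665)
(o + 40751)/((-640 - 1*(-7085)) - 9320) = (-2665 + 40751)/((-640 - 1*(-7085)) - 9320) = 38086/((-640 + 7085) - 9320) = 38086/(6445 - 9320) = 38086/(-2875) = 38086*(-1/2875) = -38086/2875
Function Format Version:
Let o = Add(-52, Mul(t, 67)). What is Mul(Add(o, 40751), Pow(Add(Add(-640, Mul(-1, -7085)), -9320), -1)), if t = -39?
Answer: Rational(-38086, 2875) ≈ -13.247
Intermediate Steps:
o = -2665 (o = Add(-52, Mul(-39, 67)) = Add(-52, -2613) = -2665)
Mul(Add(o, 40751), Pow(Add(Add(-640, Mul(-1, -7085)), -9320), -1)) = Mul(Add(-2665, 40751), Pow(Add(Add(-640, Mul(-1, -7085)), -9320), -1)) = Mul(38086, Pow(Add(Add(-640, 7085), -9320), -1)) = Mul(38086, Pow(Add(6445, -9320), -1)) = Mul(38086, Pow(-2875, -1)) = Mul(38086, Rational(-1, 2875)) = Rational(-38086, 2875)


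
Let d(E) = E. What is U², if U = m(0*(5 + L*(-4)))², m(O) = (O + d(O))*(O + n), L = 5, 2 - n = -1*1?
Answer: 0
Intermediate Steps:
n = 3 (n = 2 - (-1) = 2 - 1*(-1) = 2 + 1 = 3)
m(O) = 2*O*(3 + O) (m(O) = (O + O)*(O + 3) = (2*O)*(3 + O) = 2*O*(3 + O))
U = 0 (U = (2*(0*(5 + 5*(-4)))*(3 + 0*(5 + 5*(-4))))² = (2*(0*(5 - 20))*(3 + 0*(5 - 20)))² = (2*(0*(-15))*(3 + 0*(-15)))² = (2*0*(3 + 0))² = (2*0*3)² = 0² = 0)
U² = 0² = 0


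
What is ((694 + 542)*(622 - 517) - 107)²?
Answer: 16815086929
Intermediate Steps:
((694 + 542)*(622 - 517) - 107)² = (1236*105 - 107)² = (129780 - 107)² = 129673² = 16815086929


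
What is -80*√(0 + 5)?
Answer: -80*√5 ≈ -178.89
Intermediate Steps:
-80*√(0 + 5) = -80*√5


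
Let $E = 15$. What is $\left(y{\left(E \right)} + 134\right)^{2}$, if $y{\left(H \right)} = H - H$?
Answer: $17956$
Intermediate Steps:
$y{\left(H \right)} = 0$
$\left(y{\left(E \right)} + 134\right)^{2} = \left(0 + 134\right)^{2} = 134^{2} = 17956$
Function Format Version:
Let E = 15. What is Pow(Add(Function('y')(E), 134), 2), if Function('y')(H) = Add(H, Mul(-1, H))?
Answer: 17956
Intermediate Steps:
Function('y')(H) = 0
Pow(Add(Function('y')(E), 134), 2) = Pow(Add(0, 134), 2) = Pow(134, 2) = 17956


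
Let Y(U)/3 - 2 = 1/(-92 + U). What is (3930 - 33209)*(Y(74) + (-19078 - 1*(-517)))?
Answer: 3259660349/6 ≈ 5.4328e+8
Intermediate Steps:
Y(U) = 6 + 3/(-92 + U)
(3930 - 33209)*(Y(74) + (-19078 - 1*(-517))) = (3930 - 33209)*(3*(-183 + 2*74)/(-92 + 74) + (-19078 - 1*(-517))) = -29279*(3*(-183 + 148)/(-18) + (-19078 + 517)) = -29279*(3*(-1/18)*(-35) - 18561) = -29279*(35/6 - 18561) = -29279*(-111331/6) = 3259660349/6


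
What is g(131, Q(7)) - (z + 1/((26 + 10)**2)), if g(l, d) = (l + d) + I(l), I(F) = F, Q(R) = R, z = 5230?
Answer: -6429457/1296 ≈ -4961.0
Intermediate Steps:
g(l, d) = d + 2*l (g(l, d) = (l + d) + l = (d + l) + l = d + 2*l)
g(131, Q(7)) - (z + 1/((26 + 10)**2)) = (7 + 2*131) - (5230 + 1/((26 + 10)**2)) = (7 + 262) - (5230 + 1/(36**2)) = 269 - (5230 + 1/1296) = 269 - 1*6778081/1296 = 269 - 6778081/1296 = -6429457/1296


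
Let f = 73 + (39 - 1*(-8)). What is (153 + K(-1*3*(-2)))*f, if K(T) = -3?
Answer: 18000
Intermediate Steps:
f = 120 (f = 73 + (39 + 8) = 73 + 47 = 120)
(153 + K(-1*3*(-2)))*f = (153 - 3)*120 = 150*120 = 18000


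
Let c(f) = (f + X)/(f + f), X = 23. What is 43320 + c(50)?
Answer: 4332073/100 ≈ 43321.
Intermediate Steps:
c(f) = (23 + f)/(2*f) (c(f) = (f + 23)/(f + f) = (23 + f)/((2*f)) = (23 + f)*(1/(2*f)) = (23 + f)/(2*f))
43320 + c(50) = 43320 + (½)*(23 + 50)/50 = 43320 + (½)*(1/50)*73 = 43320 + 73/100 = 4332073/100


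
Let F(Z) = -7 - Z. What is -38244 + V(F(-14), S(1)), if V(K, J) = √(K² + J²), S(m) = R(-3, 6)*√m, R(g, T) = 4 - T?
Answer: -38244 + √53 ≈ -38237.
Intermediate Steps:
S(m) = -2*√m (S(m) = (4 - 1*6)*√m = (4 - 6)*√m = -2*√m)
V(K, J) = √(J² + K²)
-38244 + V(F(-14), S(1)) = -38244 + √((-2*√1)² + (-7 - 1*(-14))²) = -38244 + √((-2*1)² + (-7 + 14)²) = -38244 + √((-2)² + 7²) = -38244 + √(4 + 49) = -38244 + √53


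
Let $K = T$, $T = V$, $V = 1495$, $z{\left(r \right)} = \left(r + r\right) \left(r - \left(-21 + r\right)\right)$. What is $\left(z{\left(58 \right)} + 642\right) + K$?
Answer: $4573$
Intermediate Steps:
$z{\left(r \right)} = 42 r$ ($z{\left(r \right)} = 2 r 21 = 42 r$)
$T = 1495$
$K = 1495$
$\left(z{\left(58 \right)} + 642\right) + K = \left(42 \cdot 58 + 642\right) + 1495 = \left(2436 + 642\right) + 1495 = 3078 + 1495 = 4573$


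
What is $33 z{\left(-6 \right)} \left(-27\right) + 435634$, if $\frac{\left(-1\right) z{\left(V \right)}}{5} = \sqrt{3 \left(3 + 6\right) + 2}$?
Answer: $435634 + 4455 \sqrt{29} \approx 4.5963 \cdot 10^{5}$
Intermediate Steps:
$z{\left(V \right)} = - 5 \sqrt{29}$ ($z{\left(V \right)} = - 5 \sqrt{3 \left(3 + 6\right) + 2} = - 5 \sqrt{3 \cdot 9 + 2} = - 5 \sqrt{27 + 2} = - 5 \sqrt{29}$)
$33 z{\left(-6 \right)} \left(-27\right) + 435634 = 33 \left(- 5 \sqrt{29}\right) \left(-27\right) + 435634 = - 165 \sqrt{29} \left(-27\right) + 435634 = 4455 \sqrt{29} + 435634 = 435634 + 4455 \sqrt{29}$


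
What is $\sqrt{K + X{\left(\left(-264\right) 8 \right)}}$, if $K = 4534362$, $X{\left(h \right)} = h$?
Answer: $5 \sqrt{181290} \approx 2128.9$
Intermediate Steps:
$\sqrt{K + X{\left(\left(-264\right) 8 \right)}} = \sqrt{4534362 - 2112} = \sqrt{4532250} = 5 \sqrt{181290}$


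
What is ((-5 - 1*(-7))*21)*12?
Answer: 504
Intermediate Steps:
((-5 - 1*(-7))*21)*12 = ((-5 + 7)*21)*12 = (2*21)*12 = 42*12 = 504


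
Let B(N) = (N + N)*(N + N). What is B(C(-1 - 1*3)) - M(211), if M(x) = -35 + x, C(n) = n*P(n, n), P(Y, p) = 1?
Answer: -112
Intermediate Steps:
C(n) = n (C(n) = n*1 = n)
B(N) = 4*N² (B(N) = (2*N)*(2*N) = 4*N²)
B(C(-1 - 1*3)) - M(211) = 4*(-1 - 1*3)² - (-35 + 211) = 4*(-1 - 3)² - 1*176 = 4*(-4)² - 176 = 4*16 - 176 = 64 - 176 = -112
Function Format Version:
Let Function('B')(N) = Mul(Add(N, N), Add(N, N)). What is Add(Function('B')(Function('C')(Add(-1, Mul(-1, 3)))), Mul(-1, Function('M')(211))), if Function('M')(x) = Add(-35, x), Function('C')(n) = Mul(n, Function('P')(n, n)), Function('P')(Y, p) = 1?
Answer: -112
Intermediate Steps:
Function('C')(n) = n (Function('C')(n) = Mul(n, 1) = n)
Function('B')(N) = Mul(4, Pow(N, 2)) (Function('B')(N) = Mul(Mul(2, N), Mul(2, N)) = Mul(4, Pow(N, 2)))
Add(Function('B')(Function('C')(Add(-1, Mul(-1, 3)))), Mul(-1, Function('M')(211))) = Add(Mul(4, Pow(Add(-1, Mul(-1, 3)), 2)), Mul(-1, Add(-35, 211))) = Add(Mul(4, Pow(Add(-1, -3), 2)), Mul(-1, 176)) = Add(Mul(4, Pow(-4, 2)), -176) = Add(Mul(4, 16), -176) = Add(64, -176) = -112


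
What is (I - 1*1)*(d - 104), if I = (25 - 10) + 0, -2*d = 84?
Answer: -2044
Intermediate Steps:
d = -42 (d = -½*84 = -42)
I = 15 (I = 15 + 0 = 15)
(I - 1*1)*(d - 104) = (15 - 1*1)*(-42 - 104) = (15 - 1)*(-146) = 14*(-146) = -2044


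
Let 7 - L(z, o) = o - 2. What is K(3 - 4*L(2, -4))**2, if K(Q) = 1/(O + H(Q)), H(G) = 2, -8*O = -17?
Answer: 64/1089 ≈ 0.058770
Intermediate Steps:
O = 17/8 (O = -1/8*(-17) = 17/8 ≈ 2.1250)
L(z, o) = 9 - o (L(z, o) = 7 - (o - 2) = 7 - (-2 + o) = 7 + (2 - o) = 9 - o)
K(Q) = 8/33 (K(Q) = 1/(17/8 + 2) = 1/(33/8) = 8/33)
K(3 - 4*L(2, -4))**2 = (8/33)**2 = 64/1089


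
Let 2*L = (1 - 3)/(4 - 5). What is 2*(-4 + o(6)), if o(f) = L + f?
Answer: 6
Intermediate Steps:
L = 1 (L = ((1 - 3)/(4 - 5))/2 = (-2/(-1))/2 = (-2*(-1))/2 = (½)*2 = 1)
o(f) = 1 + f
2*(-4 + o(6)) = 2*(-4 + (1 + 6)) = 2*(-4 + 7) = 2*3 = 6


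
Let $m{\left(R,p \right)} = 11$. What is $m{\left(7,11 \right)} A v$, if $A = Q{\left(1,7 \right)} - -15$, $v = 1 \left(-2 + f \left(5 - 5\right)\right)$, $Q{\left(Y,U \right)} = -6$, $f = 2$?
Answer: $-198$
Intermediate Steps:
$v = -2$ ($v = 1 \left(-2 + 2 \left(5 - 5\right)\right) = 1 \left(-2 + 2 \cdot 0\right) = 1 \left(-2 + 0\right) = 1 \left(-2\right) = -2$)
$A = 9$ ($A = -6 - -15 = -6 + 15 = 9$)
$m{\left(7,11 \right)} A v = 11 \cdot 9 \left(-2\right) = 99 \left(-2\right) = -198$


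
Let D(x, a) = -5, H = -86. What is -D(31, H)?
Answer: 5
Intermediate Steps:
-D(31, H) = -1*(-5) = 5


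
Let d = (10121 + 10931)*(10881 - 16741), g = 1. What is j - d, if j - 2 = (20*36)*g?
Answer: 123365442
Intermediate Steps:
j = 722 (j = 2 + (20*36)*1 = 2 + 720*1 = 2 + 720 = 722)
d = -123364720 (d = 21052*(-5860) = -123364720)
j - d = 722 - 1*(-123364720) = 722 + 123364720 = 123365442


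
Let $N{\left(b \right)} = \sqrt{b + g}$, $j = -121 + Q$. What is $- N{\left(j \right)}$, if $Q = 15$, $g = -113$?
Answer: $- i \sqrt{219} \approx - 14.799 i$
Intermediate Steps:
$j = -106$ ($j = -121 + 15 = -106$)
$N{\left(b \right)} = \sqrt{-113 + b}$ ($N{\left(b \right)} = \sqrt{b - 113} = \sqrt{-113 + b}$)
$- N{\left(j \right)} = - \sqrt{-113 - 106} = - \sqrt{-219} = - i \sqrt{219}$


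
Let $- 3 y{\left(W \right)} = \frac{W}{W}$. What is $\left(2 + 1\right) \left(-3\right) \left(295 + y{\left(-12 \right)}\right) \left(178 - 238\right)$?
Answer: $159120$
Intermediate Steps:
$y{\left(W \right)} = - \frac{1}{3}$ ($y{\left(W \right)} = - \frac{W \frac{1}{W}}{3} = \left(- \frac{1}{3}\right) 1 = - \frac{1}{3}$)
$\left(2 + 1\right) \left(-3\right) \left(295 + y{\left(-12 \right)}\right) \left(178 - 238\right) = \left(2 + 1\right) \left(-3\right) \left(295 - \frac{1}{3}\right) \left(178 - 238\right) = 3 \left(-3\right) \frac{884}{3} \left(-60\right) = \left(-9\right) \left(-17680\right) = 159120$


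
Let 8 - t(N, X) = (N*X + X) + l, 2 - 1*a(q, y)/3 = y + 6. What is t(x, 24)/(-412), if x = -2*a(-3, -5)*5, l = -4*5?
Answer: -181/103 ≈ -1.7573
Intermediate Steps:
a(q, y) = -12 - 3*y (a(q, y) = 6 - 3*(y + 6) = 6 - 3*(6 + y) = 6 + (-18 - 3*y) = -12 - 3*y)
l = -20
x = -30 (x = -2*(-12 - 3*(-5))*5 = -2*(-12 + 15)*5 = -2*3*5 = -6*5 = -30)
t(N, X) = 28 - X - N*X (t(N, X) = 8 - ((N*X + X) - 20) = 8 - ((X + N*X) - 20) = 8 - (-20 + X + N*X) = 8 + (20 - X - N*X) = 28 - X - N*X)
t(x, 24)/(-412) = (28 - 1*24 - 1*(-30)*24)/(-412) = (28 - 24 + 720)*(-1/412) = 724*(-1/412) = -181/103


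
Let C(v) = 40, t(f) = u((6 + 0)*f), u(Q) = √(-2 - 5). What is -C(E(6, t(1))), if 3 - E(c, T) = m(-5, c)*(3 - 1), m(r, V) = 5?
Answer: -40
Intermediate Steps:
u(Q) = I*√7 (u(Q) = √(-7) = I*√7)
t(f) = I*√7
E(c, T) = -7 (E(c, T) = 3 - 5*(3 - 1) = 3 - 5*2 = 3 - 1*10 = 3 - 10 = -7)
-C(E(6, t(1))) = -1*40 = -40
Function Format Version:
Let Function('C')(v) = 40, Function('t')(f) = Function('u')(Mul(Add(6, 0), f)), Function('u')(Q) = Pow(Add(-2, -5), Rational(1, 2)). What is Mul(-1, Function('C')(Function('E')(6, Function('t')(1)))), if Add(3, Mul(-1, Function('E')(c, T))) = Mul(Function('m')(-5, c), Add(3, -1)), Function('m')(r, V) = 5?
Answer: -40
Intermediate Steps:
Function('u')(Q) = Mul(I, Pow(7, Rational(1, 2))) (Function('u')(Q) = Pow(-7, Rational(1, 2)) = Mul(I, Pow(7, Rational(1, 2))))
Function('t')(f) = Mul(I, Pow(7, Rational(1, 2)))
Function('E')(c, T) = -7 (Function('E')(c, T) = Add(3, Mul(-1, Mul(5, Add(3, -1)))) = Add(3, Mul(-1, Mul(5, 2))) = Add(3, Mul(-1, 10)) = Add(3, -10) = -7)
Mul(-1, Function('C')(Function('E')(6, Function('t')(1)))) = Mul(-1, 40) = -40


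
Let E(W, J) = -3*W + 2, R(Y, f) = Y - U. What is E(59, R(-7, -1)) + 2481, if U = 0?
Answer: 2306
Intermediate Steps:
R(Y, f) = Y (R(Y, f) = Y - 1*0 = Y + 0 = Y)
E(W, J) = 2 - 3*W
E(59, R(-7, -1)) + 2481 = (2 - 3*59) + 2481 = (2 - 177) + 2481 = -175 + 2481 = 2306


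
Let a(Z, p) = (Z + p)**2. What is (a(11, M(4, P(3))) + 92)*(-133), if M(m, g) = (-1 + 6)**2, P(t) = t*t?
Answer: -184604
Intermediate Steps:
P(t) = t**2
M(m, g) = 25 (M(m, g) = 5**2 = 25)
(a(11, M(4, P(3))) + 92)*(-133) = ((11 + 25)**2 + 92)*(-133) = (36**2 + 92)*(-133) = (1296 + 92)*(-133) = 1388*(-133) = -184604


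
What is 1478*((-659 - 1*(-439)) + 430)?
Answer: 310380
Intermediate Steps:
1478*((-659 - 1*(-439)) + 430) = 1478*((-659 + 439) + 430) = 1478*(-220 + 430) = 1478*210 = 310380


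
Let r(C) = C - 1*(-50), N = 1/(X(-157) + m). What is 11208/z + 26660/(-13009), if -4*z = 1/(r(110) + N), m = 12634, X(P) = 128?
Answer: -198481410065228/27670143 ≈ -7.1731e+6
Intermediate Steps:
N = 1/12762 (N = 1/(128 + 12634) = 1/12762 ≈ 7.8358e-5)
r(C) = 50 + C (r(C) = C + 50 = 50 + C)
z = -6381/4083842 (z = -1/(4*((50 + 110) + 1/12762)) = -1/(4*(160 + 1/12762)) = -1/(4*2041921/12762) = -¼*12762/2041921 = -6381/4083842 ≈ -0.0015625)
11208/z + 26660/(-13009) = 11208/(-6381/4083842) + 26660/(-13009) = 11208*(-4083842/6381) + 26660*(-1/13009) = -15257233712/2127 - 26660/13009 = -198481410065228/27670143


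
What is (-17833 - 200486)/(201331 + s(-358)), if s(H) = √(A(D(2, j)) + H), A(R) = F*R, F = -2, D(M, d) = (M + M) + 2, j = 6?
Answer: -43954382589/40534171931 + 218319*I*√370/40534171931 ≈ -1.0844 + 0.0001036*I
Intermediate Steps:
D(M, d) = 2 + 2*M (D(M, d) = 2*M + 2 = 2 + 2*M)
A(R) = -2*R
s(H) = √(-12 + H) (s(H) = √(-2*(2 + 2*2) + H) = √(-2*(2 + 4) + H) = √(-2*6 + H) = √(-12 + H))
(-17833 - 200486)/(201331 + s(-358)) = (-17833 - 200486)/(201331 + √(-12 - 358)) = -218319/(201331 + √(-370)) = -218319/(201331 + I*√370)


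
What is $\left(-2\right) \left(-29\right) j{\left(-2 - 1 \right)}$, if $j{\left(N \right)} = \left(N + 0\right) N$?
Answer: $522$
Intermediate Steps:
$j{\left(N \right)} = N^{2}$ ($j{\left(N \right)} = N N = N^{2}$)
$\left(-2\right) \left(-29\right) j{\left(-2 - 1 \right)} = \left(-2\right) \left(-29\right) \left(-2 - 1\right)^{2} = 58 \left(-3\right)^{2} = 58 \cdot 9 = 522$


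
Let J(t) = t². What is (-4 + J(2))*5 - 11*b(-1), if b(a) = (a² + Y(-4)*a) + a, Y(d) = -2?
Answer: -22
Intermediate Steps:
b(a) = a² - a (b(a) = (a² - 2*a) + a = a² - a)
(-4 + J(2))*5 - 11*b(-1) = (-4 + 2²)*5 - (-11)*(-1 - 1) = (-4 + 4)*5 - (-11)*(-2) = 0*5 - 11*2 = 0 - 22 = -22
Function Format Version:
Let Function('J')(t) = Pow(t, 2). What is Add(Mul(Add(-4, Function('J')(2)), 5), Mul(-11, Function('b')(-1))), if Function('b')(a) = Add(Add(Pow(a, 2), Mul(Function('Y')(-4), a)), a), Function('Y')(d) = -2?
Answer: -22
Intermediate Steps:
Function('b')(a) = Add(Pow(a, 2), Mul(-1, a)) (Function('b')(a) = Add(Add(Pow(a, 2), Mul(-2, a)), a) = Add(Pow(a, 2), Mul(-1, a)))
Add(Mul(Add(-4, Function('J')(2)), 5), Mul(-11, Function('b')(-1))) = Add(Mul(Add(-4, Pow(2, 2)), 5), Mul(-11, Mul(-1, Add(-1, -1)))) = Add(Mul(Add(-4, 4), 5), Mul(-11, Mul(-1, -2))) = Add(Mul(0, 5), Mul(-11, 2)) = Add(0, -22) = -22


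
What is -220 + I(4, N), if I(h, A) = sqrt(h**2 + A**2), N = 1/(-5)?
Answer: -220 + sqrt(401)/5 ≈ -216.00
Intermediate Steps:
N = -1/5 ≈ -0.20000
I(h, A) = sqrt(A**2 + h**2)
-220 + I(4, N) = -220 + sqrt((-1/5)**2 + 4**2) = -220 + sqrt(1/25 + 16) = -220 + sqrt(401/25) = -220 + sqrt(401)/5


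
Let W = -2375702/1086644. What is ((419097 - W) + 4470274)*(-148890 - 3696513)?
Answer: -10215328521532865139/543322 ≈ -1.8802e+13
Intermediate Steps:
W = -1187851/543322 (W = -2375702*1/1086644 = -1187851/543322 ≈ -2.1863)
((419097 - W) + 4470274)*(-148890 - 3696513) = ((419097 - 1*(-1187851/543322)) + 4470274)*(-148890 - 3696513) = ((419097 + 1187851/543322) + 4470274)*(-3845403) = (227705808085/543322 + 4470274)*(-3845403) = (2656504018313/543322)*(-3845403) = -10215328521532865139/543322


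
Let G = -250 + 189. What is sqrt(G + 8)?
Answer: I*sqrt(53) ≈ 7.2801*I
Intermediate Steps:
G = -61
sqrt(G + 8) = sqrt(-61 + 8) = sqrt(-53) = I*sqrt(53)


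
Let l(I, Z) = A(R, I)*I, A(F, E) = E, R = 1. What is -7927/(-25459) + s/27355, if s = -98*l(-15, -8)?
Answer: -68905573/139286189 ≈ -0.49471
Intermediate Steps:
l(I, Z) = I² (l(I, Z) = I*I = I²)
s = -22050 (s = -98*(-15)² = -98*225 = -22050)
-7927/(-25459) + s/27355 = -7927/(-25459) - 22050/27355 = -7927*(-1/25459) - 22050*1/27355 = 7927/25459 - 4410/5471 = -68905573/139286189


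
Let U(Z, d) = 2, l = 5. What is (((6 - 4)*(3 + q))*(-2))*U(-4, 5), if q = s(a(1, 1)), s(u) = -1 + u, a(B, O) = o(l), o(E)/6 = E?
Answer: -256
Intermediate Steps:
o(E) = 6*E
a(B, O) = 30 (a(B, O) = 6*5 = 30)
q = 29 (q = -1 + 30 = 29)
(((6 - 4)*(3 + q))*(-2))*U(-4, 5) = (((6 - 4)*(3 + 29))*(-2))*2 = ((2*32)*(-2))*2 = (64*(-2))*2 = -128*2 = -256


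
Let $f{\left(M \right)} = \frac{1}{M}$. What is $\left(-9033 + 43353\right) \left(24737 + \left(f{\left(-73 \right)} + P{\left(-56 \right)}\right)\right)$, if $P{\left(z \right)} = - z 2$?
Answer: $\frac{62255656320}{73} \approx 8.5282 \cdot 10^{8}$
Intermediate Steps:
$P{\left(z \right)} = - 2 z$
$\left(-9033 + 43353\right) \left(24737 + \left(f{\left(-73 \right)} + P{\left(-56 \right)}\right)\right) = \left(-9033 + 43353\right) \left(24737 + \left(\frac{1}{-73} - -112\right)\right) = 34320 \left(24737 + \left(- \frac{1}{73} + 112\right)\right) = 34320 \left(24737 + \frac{8175}{73}\right) = 34320 \cdot \frac{1813976}{73} = \frac{62255656320}{73}$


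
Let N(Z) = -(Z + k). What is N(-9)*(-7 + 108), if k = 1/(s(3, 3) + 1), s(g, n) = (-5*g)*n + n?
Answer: 37370/41 ≈ 911.46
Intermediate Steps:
s(g, n) = n - 5*g*n (s(g, n) = -5*g*n + n = n - 5*g*n)
k = -1/41 (k = 1/(3*(1 - 5*3) + 1) = 1/(3*(1 - 15) + 1) = 1/(3*(-14) + 1) = 1/(-42 + 1) = 1/(-41) = -1/41 ≈ -0.024390)
N(Z) = 1/41 - Z (N(Z) = -(Z - 1/41) = -(-1/41 + Z) = 1/41 - Z)
N(-9)*(-7 + 108) = (1/41 - 1*(-9))*(-7 + 108) = (1/41 + 9)*101 = (370/41)*101 = 37370/41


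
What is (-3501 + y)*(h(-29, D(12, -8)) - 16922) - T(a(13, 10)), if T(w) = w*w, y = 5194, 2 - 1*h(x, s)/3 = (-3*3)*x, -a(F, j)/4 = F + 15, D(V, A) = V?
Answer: -29976951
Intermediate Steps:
a(F, j) = -60 - 4*F (a(F, j) = -4*(F + 15) = -4*(15 + F) = -60 - 4*F)
h(x, s) = 6 + 27*x (h(x, s) = 6 - 3*(-3*3)*x = 6 - (-27)*x = 6 + 27*x)
T(w) = w**2
(-3501 + y)*(h(-29, D(12, -8)) - 16922) - T(a(13, 10)) = (-3501 + 5194)*((6 + 27*(-29)) - 16922) - (-60 - 4*13)**2 = 1693*((6 - 783) - 16922) - (-60 - 52)**2 = 1693*(-777 - 16922) - 1*(-112)**2 = 1693*(-17699) - 1*12544 = -29964407 - 12544 = -29976951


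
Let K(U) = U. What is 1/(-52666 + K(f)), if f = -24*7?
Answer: -1/52834 ≈ -1.8927e-5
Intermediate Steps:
f = -168
1/(-52666 + K(f)) = 1/(-52666 - 168) = 1/(-52834) = -1/52834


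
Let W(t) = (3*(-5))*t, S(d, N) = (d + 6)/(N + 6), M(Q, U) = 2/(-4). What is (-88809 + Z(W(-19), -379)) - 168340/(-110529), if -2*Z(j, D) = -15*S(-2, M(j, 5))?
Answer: -107967186091/1215819 ≈ -88802.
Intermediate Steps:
M(Q, U) = -1/2 (M(Q, U) = 2*(-1/4) = -1/2)
S(d, N) = (6 + d)/(6 + N)
W(t) = -15*t
Z(j, D) = 60/11 (Z(j, D) = -(-15)*(6 - 2)/(6 - 1/2)/2 = -(-15)*4/(11/2)/2 = -(-15)*(2/11)*4/2 = -(-15)*8/(2*11) = -1/2*(-120/11) = 60/11)
(-88809 + Z(W(-19), -379)) - 168340/(-110529) = (-88809 + 60/11) - 168340/(-110529) = -976839/11 - 168340*(-1/110529) = -976839/11 + 168340/110529 = -107967186091/1215819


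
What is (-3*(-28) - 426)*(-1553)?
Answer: 531126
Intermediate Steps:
(-3*(-28) - 426)*(-1553) = (84 - 426)*(-1553) = -342*(-1553) = 531126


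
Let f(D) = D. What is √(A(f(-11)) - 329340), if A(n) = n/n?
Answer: I*√329339 ≈ 573.88*I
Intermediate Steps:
A(n) = 1
√(A(f(-11)) - 329340) = √(1 - 329340) = √(-329339) = I*√329339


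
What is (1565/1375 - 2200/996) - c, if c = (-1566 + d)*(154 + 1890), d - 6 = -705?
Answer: 317015895187/68475 ≈ 4.6297e+6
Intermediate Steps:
d = -699 (d = 6 - 705 = -699)
c = -4629660 (c = (-1566 - 699)*(154 + 1890) = -2265*2044 = -4629660)
(1565/1375 - 2200/996) - c = (1565/1375 - 2200/996) - 1*(-4629660) = (1565*(1/1375) - 2200*1/996) + 4629660 = (313/275 - 550/249) + 4629660 = -73313/68475 + 4629660 = 317015895187/68475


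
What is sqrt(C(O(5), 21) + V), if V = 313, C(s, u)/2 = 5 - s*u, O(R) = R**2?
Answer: I*sqrt(727) ≈ 26.963*I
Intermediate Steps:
C(s, u) = 10 - 2*s*u (C(s, u) = 2*(5 - s*u) = 10 - 2*s*u)
sqrt(C(O(5), 21) + V) = sqrt((10 - 2*5**2*21) + 313) = sqrt((10 - 2*25*21) + 313) = sqrt((10 - 1050) + 313) = sqrt(-1040 + 313) = sqrt(-727) = I*sqrt(727)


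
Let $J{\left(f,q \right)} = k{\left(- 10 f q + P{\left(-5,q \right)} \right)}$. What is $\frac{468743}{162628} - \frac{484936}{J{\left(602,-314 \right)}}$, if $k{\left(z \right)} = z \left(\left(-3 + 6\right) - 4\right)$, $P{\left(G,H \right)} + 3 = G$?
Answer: $\frac{15076811561}{4803299294} \approx 3.1388$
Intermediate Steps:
$P{\left(G,H \right)} = -3 + G$
$k{\left(z \right)} = - z$ ($k{\left(z \right)} = z \left(3 - 4\right) = z \left(-1\right) = - z$)
$J{\left(f,q \right)} = 8 + 10 f q$ ($J{\left(f,q \right)} = - (- 10 f q - 8) = - (-8 - 10 f q) = 8 + 10 f q$)
$\frac{468743}{162628} - \frac{484936}{J{\left(602,-314 \right)}} = \frac{468743}{162628} - \frac{484936}{8 + 10 \cdot 602 \left(-314\right)} = 468743 \cdot \frac{1}{162628} - \frac{484936}{8 - 1890280} = \frac{468743}{162628} - \frac{484936}{-1890272} = \frac{468743}{162628} - - \frac{60617}{236284} = \frac{468743}{162628} + \frac{60617}{236284} = \frac{15076811561}{4803299294}$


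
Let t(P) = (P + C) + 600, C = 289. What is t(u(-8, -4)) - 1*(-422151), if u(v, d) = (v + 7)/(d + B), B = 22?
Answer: 7614719/18 ≈ 4.2304e+5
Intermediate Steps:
u(v, d) = (7 + v)/(22 + d) (u(v, d) = (v + 7)/(d + 22) = (7 + v)/(22 + d))
t(P) = 889 + P (t(P) = (P + 289) + 600 = (289 + P) + 600 = 889 + P)
t(u(-8, -4)) - 1*(-422151) = (889 + (7 - 8)/(22 - 4)) - 1*(-422151) = (889 - 1/18) + 422151 = 16001/18 + 422151 = 7614719/18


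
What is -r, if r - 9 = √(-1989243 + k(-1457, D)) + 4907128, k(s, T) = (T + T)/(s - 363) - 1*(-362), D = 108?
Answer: -4907137 - I*√411748113595/455 ≈ -4.9071e+6 - 1410.3*I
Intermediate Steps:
k(s, T) = 362 + 2*T/(-363 + s) (k(s, T) = (2*T)/(-363 + s) + 362 = 2*T/(-363 + s) + 362 = 362 + 2*T/(-363 + s))
r = 4907137 + I*√411748113595/455 (r = 9 + (√(-1989243 + 2*(-65703 + 108 + 181*(-1457))/(-363 - 1457)) + 4907128) = 9 + (√(-1989243 + 2*(-65703 + 108 - 263717)/(-1820)) + 4907128) = 9 + (√(-1989243 + 2*(-1/1820)*(-329312)) + 4907128) = 9 + (√(-1989243 + 164656/455) + 4907128) = 9 + (√(-904940909/455) + 4907128) = 9 + (I*√411748113595/455 + 4907128) = 9 + (4907128 + I*√411748113595/455) = 4907137 + I*√411748113595/455 ≈ 4.9071e+6 + 1410.3*I)
-r = -(4907137 + I*√411748113595/455) = -4907137 - I*√411748113595/455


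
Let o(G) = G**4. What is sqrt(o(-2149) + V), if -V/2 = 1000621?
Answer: sqrt(21327778475159) ≈ 4.6182e+6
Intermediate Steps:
V = -2001242 (V = -2*1000621 = -2001242)
sqrt(o(-2149) + V) = sqrt((-2149)**4 - 2001242) = sqrt(21327780476401 - 2001242) = sqrt(21327778475159)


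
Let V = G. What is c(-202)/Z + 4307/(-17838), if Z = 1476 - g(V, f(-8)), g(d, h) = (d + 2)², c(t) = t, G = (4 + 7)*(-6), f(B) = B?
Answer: -960133/5841945 ≈ -0.16435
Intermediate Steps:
G = -66 (G = 11*(-6) = -66)
V = -66
g(d, h) = (2 + d)²
Z = -2620 (Z = 1476 - (2 - 66)² = 1476 - 1*(-64)² = 1476 - 1*4096 = 1476 - 4096 = -2620)
c(-202)/Z + 4307/(-17838) = -202/(-2620) + 4307/(-17838) = -202*(-1/2620) + 4307*(-1/17838) = 101/1310 - 4307/17838 = -960133/5841945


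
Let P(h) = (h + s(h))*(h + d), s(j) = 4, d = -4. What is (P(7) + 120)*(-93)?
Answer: -14229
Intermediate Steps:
P(h) = (-4 + h)*(4 + h) (P(h) = (h + 4)*(h - 4) = (4 + h)*(-4 + h) = (-4 + h)*(4 + h))
(P(7) + 120)*(-93) = ((-16 + 7**2) + 120)*(-93) = ((-16 + 49) + 120)*(-93) = (33 + 120)*(-93) = 153*(-93) = -14229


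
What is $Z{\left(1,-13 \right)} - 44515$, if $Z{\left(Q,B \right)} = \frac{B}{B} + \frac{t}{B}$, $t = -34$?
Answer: $- \frac{578648}{13} \approx -44511.0$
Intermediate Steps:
$Z{\left(Q,B \right)} = 1 - \frac{34}{B}$ ($Z{\left(Q,B \right)} = \frac{B}{B} - \frac{34}{B} = 1 - \frac{34}{B}$)
$Z{\left(1,-13 \right)} - 44515 = \frac{-34 - 13}{-13} - 44515 = \left(- \frac{1}{13}\right) \left(-47\right) - 44515 = \frac{47}{13} - 44515 = - \frac{578648}{13}$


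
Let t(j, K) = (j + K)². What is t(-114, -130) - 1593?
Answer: 57943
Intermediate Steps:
t(j, K) = (K + j)²
t(-114, -130) - 1593 = (-130 - 114)² - 1593 = (-244)² - 1593 = 59536 - 1593 = 57943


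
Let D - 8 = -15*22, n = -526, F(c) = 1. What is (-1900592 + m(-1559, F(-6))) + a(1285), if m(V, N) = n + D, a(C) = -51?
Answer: -1901491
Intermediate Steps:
D = -322 (D = 8 - 15*22 = 8 - 330 = -322)
m(V, N) = -848 (m(V, N) = -526 - 322 = -848)
(-1900592 + m(-1559, F(-6))) + a(1285) = (-1900592 - 848) - 51 = -1901440 - 51 = -1901491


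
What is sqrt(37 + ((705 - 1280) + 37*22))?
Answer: 2*sqrt(69) ≈ 16.613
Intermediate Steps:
sqrt(37 + ((705 - 1280) + 37*22)) = sqrt(37 + (-575 + 814)) = sqrt(37 + 239) = sqrt(276) = 2*sqrt(69)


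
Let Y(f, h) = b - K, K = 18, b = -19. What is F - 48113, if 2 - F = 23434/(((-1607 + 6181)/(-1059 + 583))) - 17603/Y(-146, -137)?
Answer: -3905002966/84619 ≈ -46148.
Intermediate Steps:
Y(f, h) = -37 (Y(f, h) = -19 - 1*18 = -19 - 18 = -37)
F = 166270981/84619 (F = 2 - (23434/(((-1607 + 6181)/(-1059 + 583))) - 17603/(-37)) = 2 - (23434/((4574/(-476))) - 17603*(-1/37)) = 2 - (23434/((4574*(-1/476))) + 17603/37) = 2 - (23434/(-2287/238) + 17603/37) = 2 - (23434*(-238/2287) + 17603/37) = 2 - (-5577292/2287 + 17603/37) = 2 - 1*(-166101743/84619) = 2 + 166101743/84619 = 166270981/84619 ≈ 1964.9)
F - 48113 = 166270981/84619 - 48113 = -3905002966/84619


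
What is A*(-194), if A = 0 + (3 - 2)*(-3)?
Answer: 582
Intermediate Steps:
A = -3 (A = 0 + 1*(-3) = 0 - 3 = -3)
A*(-194) = -3*(-194) = 582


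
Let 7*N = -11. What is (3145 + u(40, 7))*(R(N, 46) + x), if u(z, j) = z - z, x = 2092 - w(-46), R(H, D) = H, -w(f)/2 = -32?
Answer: 44611825/7 ≈ 6.3731e+6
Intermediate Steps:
N = -11/7 (N = (⅐)*(-11) = -11/7 ≈ -1.5714)
w(f) = 64 (w(f) = -2*(-32) = 64)
x = 2028 (x = 2092 - 1*64 = 2092 - 64 = 2028)
u(z, j) = 0
(3145 + u(40, 7))*(R(N, 46) + x) = (3145 + 0)*(-11/7 + 2028) = 3145*(14185/7) = 44611825/7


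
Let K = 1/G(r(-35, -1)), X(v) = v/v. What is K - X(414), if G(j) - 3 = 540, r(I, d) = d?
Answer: -542/543 ≈ -0.99816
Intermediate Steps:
G(j) = 543 (G(j) = 3 + 540 = 543)
X(v) = 1
K = 1/543 ≈ 0.0018416
K - X(414) = 1/543 - 1*1 = 1/543 - 1 = -542/543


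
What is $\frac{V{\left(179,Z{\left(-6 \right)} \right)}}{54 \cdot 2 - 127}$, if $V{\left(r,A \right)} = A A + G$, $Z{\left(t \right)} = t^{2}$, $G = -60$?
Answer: $- \frac{1236}{19} \approx -65.053$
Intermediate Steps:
$V{\left(r,A \right)} = -60 + A^{2}$ ($V{\left(r,A \right)} = A A - 60 = A^{2} - 60 = -60 + A^{2}$)
$\frac{V{\left(179,Z{\left(-6 \right)} \right)}}{54 \cdot 2 - 127} = \frac{-60 + \left(\left(-6\right)^{2}\right)^{2}}{54 \cdot 2 - 127} = \frac{-60 + 36^{2}}{108 - 127} = \frac{-60 + 1296}{-19} = 1236 \left(- \frac{1}{19}\right) = - \frac{1236}{19}$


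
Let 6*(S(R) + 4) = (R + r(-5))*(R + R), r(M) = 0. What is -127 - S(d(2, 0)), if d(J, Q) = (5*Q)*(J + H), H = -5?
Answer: -123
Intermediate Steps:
d(J, Q) = 5*Q*(-5 + J) (d(J, Q) = (5*Q)*(J - 5) = (5*Q)*(-5 + J) = 5*Q*(-5 + J))
S(R) = -4 + R²/3 (S(R) = -4 + ((R + 0)*(R + R))/6 = -4 + (R*(2*R))/6 = -4 + (2*R²)/6 = -4 + R²/3)
-127 - S(d(2, 0)) = -127 - (-4 + (5*0*(-5 + 2))²/3) = -127 - (-4 + (5*0*(-3))²/3) = -127 - (-4 + (⅓)*0²) = -127 - (-4 + (⅓)*0) = -127 - (-4 + 0) = -127 - 1*(-4) = -127 + 4 = -123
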